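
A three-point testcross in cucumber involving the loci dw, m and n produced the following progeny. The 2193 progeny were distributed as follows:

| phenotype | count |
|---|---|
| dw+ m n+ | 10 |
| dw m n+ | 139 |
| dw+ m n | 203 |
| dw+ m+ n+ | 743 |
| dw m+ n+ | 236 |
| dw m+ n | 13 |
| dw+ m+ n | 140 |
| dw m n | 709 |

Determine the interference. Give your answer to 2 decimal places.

The two most frequent reciprocal classes, dw m n and dw+ m+ n+, are the parental types, so the F1 was dw m n / dw+ m+ n+.
The two rarest classes, dw m+ n and dw+ m n+, are the double crossovers. Comparing them with the parentals, only the m allele has switched, so m is the middle locus and the order is dw – m – n.
dw–m: (439 + 23)/2193 = 0.2107; m–n: (279 + 23)/2193 = 0.1377.
Expected DCO frequency = 0.2107 × 0.1377 ≈ 0.02901; observed = 23/2193 ≈ 0.01049.
Coefficient of coincidence = 0.01049/0.02901 ≈ 0.36; interference = 1 − 0.36 = 0.64.

0.64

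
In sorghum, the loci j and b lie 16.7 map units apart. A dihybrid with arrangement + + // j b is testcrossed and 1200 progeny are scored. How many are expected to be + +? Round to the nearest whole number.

A map distance of 16.7 map units corresponds to a recombination frequency of 0.167.
The F1 is + + / j b, so + + is a parental gamete class with expected frequency (1 − r)/2 = 0.833/2 = 0.4165.
Expected number = 0.4165 × 1200 = 499.80 ≈ 500.

500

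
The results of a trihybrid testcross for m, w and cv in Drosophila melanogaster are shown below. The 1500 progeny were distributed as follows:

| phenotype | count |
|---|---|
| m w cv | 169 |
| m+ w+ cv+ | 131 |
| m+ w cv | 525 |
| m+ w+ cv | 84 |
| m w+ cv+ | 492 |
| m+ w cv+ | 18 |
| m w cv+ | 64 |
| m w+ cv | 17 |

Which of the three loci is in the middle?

cv

The two most frequent reciprocal classes, m+ w cv and m w+ cv+, are the parental types, so the F1 was m+ w cv / m w+ cv+.
The two rarest classes, m+ w cv+ and m w+ cv, are the double crossovers. Comparing them with the parentals, only the cv allele has switched, so cv is the middle locus and the order is m – cv – w.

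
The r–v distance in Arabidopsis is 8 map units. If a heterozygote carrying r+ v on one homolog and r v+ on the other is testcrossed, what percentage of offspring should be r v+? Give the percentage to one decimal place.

46.0%

A map distance of 8 map units corresponds to a recombination frequency of 0.080.
The F1 is r+ v / r v+, so r v+ is a parental gamete class with expected frequency (1 − r)/2 = 0.920/2 = 0.4600.
That is 0.4600 = 46.0% of the progeny.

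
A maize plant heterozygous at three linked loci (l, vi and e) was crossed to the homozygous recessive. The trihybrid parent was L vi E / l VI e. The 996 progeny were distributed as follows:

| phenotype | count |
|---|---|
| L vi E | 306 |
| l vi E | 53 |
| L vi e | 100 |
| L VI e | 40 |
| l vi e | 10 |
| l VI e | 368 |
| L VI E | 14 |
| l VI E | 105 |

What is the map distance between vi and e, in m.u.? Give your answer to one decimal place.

The two rarest classes, L VI E and l vi e, are the double crossovers. Comparing them with the parentals, only the vi allele has switched, so vi is the middle locus and the order is l – vi – e.
Crossovers in the vi–e interval produce the single-crossover classes L vi e and l VI E (100 + 105 = 205) plus the double crossovers (24).
RF(vi–e) = (205 + 24) / 996 = 229/996 = 0.2299 → 23.0 m.u.

23.0 m.u.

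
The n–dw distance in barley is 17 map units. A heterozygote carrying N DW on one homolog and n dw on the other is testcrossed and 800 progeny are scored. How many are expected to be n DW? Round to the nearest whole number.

A map distance of 17 map units corresponds to a recombination frequency of 0.170.
The F1 is N DW / n dw, so n DW is a recombinant gamete class with expected frequency r/2 = 0.170/2 = 0.0850.
Expected number = 0.0850 × 800 = 68.00 ≈ 68.

68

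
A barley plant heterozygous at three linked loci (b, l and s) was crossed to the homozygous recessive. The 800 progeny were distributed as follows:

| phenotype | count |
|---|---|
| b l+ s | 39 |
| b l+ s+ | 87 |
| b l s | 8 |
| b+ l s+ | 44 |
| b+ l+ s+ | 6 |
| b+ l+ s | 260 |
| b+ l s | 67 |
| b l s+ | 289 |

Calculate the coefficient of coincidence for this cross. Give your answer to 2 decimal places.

0.69

The two most frequent reciprocal classes, b l s+ and b+ l+ s, are the parental types, so the F1 was b l s+ / b+ l+ s.
The two rarest classes, b l s and b+ l+ s+, are the double crossovers. Comparing them with the parentals, only the s allele has switched, so s is the middle locus and the order is l – s – b.
l–s: (154 + 14)/800 = 0.2100; s–b: (83 + 14)/800 = 0.1212.
Expected DCO frequency = 0.2100 × 0.1212 ≈ 0.02545; observed = 14/800 ≈ 0.01750.
Coefficient of coincidence = 0.01750/0.02545 ≈ 0.69.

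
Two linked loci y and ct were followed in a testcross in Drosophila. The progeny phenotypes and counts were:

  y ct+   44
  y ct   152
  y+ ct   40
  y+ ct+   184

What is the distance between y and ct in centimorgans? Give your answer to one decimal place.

20.0 centimorgans

The two most frequent classes, y+ ct+ (184) and y ct (152), are the parental types, so the F1 was y+ ct+ / y ct.
The recombinant classes are y+ ct and y ct+: 40 + 44 = 84.
Recombination frequency = 84/420 = 0.2000 ≈ 20.0%, i.e. 20.0 centimorgans.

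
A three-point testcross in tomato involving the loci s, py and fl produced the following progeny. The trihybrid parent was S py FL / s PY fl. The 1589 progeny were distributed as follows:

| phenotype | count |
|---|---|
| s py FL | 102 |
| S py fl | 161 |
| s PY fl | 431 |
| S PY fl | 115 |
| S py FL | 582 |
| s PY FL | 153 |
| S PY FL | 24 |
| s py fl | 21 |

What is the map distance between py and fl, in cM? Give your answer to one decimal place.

The two rarest classes, S PY FL and s py fl, are the double crossovers. Comparing them with the parentals, only the py allele has switched, so py is the middle locus and the order is s – py – fl.
Crossovers in the py–fl interval produce the single-crossover classes S py fl and s PY FL (161 + 153 = 314) plus the double crossovers (45).
RF(py–fl) = (314 + 45) / 1589 = 359/1589 = 0.2259 → 22.6 cM.

22.6 cM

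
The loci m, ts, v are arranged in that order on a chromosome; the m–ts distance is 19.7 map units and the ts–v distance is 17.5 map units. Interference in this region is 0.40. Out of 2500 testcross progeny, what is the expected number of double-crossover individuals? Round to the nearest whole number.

Map distances give recombination frequencies of 0.197 and 0.175 for the two intervals.
With interference 0.40 (so coincidence = 0.60), expected double-crossover frequency = 0.197 × 0.175 × 0.60 = 0.02068.
Expected number = 0.02068 × 2500 = 51.71 ≈ 52.

52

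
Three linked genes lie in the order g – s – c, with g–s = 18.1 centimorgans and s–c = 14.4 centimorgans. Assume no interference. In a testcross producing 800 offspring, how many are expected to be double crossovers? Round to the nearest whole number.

Map distances give recombination frequencies of 0.181 and 0.144 for the two intervals.
With no interference, expected double-crossover frequency = 0.181 × 0.144 = 0.02606.
Expected number = 0.02606 × 800 = 20.85 ≈ 21.

21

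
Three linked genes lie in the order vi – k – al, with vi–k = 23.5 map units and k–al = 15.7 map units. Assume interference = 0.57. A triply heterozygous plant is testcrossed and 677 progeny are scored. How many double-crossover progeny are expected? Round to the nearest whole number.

Map distances give recombination frequencies of 0.235 and 0.157 for the two intervals.
With interference 0.57 (so coincidence = 0.43), expected double-crossover frequency = 0.235 × 0.157 × 0.43 = 0.01586.
Expected number = 0.01586 × 677 = 10.74 ≈ 11.

11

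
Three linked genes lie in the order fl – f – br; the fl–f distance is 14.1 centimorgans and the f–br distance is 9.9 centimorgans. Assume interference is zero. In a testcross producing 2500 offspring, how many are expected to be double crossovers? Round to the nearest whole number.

35

Map distances give recombination frequencies of 0.141 and 0.099 for the two intervals.
With no interference, expected double-crossover frequency = 0.141 × 0.099 = 0.01396.
Expected number = 0.01396 × 2500 = 34.90 ≈ 35.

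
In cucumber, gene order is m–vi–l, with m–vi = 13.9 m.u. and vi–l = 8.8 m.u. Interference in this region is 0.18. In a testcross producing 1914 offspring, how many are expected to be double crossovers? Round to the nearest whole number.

19

Map distances give recombination frequencies of 0.139 and 0.088 for the two intervals.
With interference 0.18 (so coincidence = 0.82), expected double-crossover frequency = 0.139 × 0.088 × 0.82 = 0.01003.
Expected number = 0.01003 × 1914 = 19.20 ≈ 19.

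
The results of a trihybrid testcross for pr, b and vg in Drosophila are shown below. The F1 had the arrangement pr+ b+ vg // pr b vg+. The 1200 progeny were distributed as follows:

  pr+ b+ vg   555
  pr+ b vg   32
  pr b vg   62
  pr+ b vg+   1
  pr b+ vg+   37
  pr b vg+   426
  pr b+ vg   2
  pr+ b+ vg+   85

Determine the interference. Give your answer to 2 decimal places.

0.67

The two rarest classes, pr b+ vg and pr+ b vg+, are the double crossovers. Comparing them with the parentals, only the pr allele has switched, so pr is the middle locus and the order is vg – pr – b.
vg–pr: (147 + 3)/1200 = 0.1250; pr–b: (69 + 3)/1200 = 0.0600.
Expected DCO frequency = 0.1250 × 0.0600 ≈ 0.00750; observed = 3/1200 ≈ 0.00250.
Coefficient of coincidence = 0.00250/0.00750 ≈ 0.33; interference = 1 − 0.33 = 0.67.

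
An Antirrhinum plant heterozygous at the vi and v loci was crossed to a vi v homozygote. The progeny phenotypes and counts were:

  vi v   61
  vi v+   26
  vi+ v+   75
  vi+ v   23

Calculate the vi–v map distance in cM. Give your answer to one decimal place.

The two most frequent classes, vi+ v+ (75) and vi v (61), are the parental types, so the F1 was vi+ v+ / vi v.
The recombinant classes are vi+ v and vi v+: 23 + 26 = 49.
Recombination frequency = 49/185 = 0.2649 ≈ 26.5%, i.e. 26.5 cM.

26.5 cM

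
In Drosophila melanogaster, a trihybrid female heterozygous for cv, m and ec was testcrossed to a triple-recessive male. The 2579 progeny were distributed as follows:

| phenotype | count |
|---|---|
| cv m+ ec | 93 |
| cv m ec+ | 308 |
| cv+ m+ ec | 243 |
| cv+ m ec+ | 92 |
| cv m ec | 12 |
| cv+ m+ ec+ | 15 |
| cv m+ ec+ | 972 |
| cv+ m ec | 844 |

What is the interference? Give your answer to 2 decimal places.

The two most frequent reciprocal classes, cv m+ ec+ and cv+ m ec, are the parental types, so the F1 was cv m+ ec+ / cv+ m ec.
The two rarest classes, cv+ m+ ec+ and cv m ec, are the double crossovers. Comparing them with the parentals, only the cv allele has switched, so cv is the middle locus and the order is m – cv – ec.
m–cv: (551 + 27)/2579 = 0.2241; cv–ec: (185 + 27)/2579 = 0.0822.
Expected DCO frequency = 0.2241 × 0.0822 ≈ 0.01842; observed = 27/2579 ≈ 0.01047.
Coefficient of coincidence = 0.01047/0.01842 ≈ 0.57; interference = 1 − 0.57 = 0.43.

0.43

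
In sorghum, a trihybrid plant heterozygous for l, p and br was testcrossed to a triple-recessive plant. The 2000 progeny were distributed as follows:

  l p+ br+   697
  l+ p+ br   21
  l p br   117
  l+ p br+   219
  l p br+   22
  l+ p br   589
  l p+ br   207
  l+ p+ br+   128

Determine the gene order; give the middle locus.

The two most frequent reciprocal classes, l p+ br+ and l+ p br, are the parental types, so the F1 was l p+ br+ / l+ p br.
The two rarest classes, l p br+ and l+ p+ br, are the double crossovers. Comparing them with the parentals, only the p allele has switched, so p is the middle locus and the order is l – p – br.

p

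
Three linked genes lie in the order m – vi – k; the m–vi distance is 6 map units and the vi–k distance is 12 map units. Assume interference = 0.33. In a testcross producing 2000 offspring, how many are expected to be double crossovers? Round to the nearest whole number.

Map distances give recombination frequencies of 0.060 and 0.120 for the two intervals.
With interference 0.33 (so coincidence = 0.67), expected double-crossover frequency = 0.060 × 0.120 × 0.67 = 0.00482.
Expected number = 0.00482 × 2000 = 9.65 ≈ 10.

10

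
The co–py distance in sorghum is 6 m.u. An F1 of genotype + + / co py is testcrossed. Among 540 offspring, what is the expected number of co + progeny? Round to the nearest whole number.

A map distance of 6 m.u. corresponds to a recombination frequency of 0.060.
The F1 is + + / co py, so co + is a recombinant gamete class with expected frequency r/2 = 0.060/2 = 0.0300.
Expected number = 0.0300 × 540 = 16.20 ≈ 16.

16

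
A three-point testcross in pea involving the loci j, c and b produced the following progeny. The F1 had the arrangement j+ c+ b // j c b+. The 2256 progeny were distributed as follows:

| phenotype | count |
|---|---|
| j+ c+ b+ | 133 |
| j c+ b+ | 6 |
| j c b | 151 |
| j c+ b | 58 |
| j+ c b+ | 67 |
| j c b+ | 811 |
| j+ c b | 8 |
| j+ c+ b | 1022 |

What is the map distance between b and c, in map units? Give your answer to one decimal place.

13.2 map units

The two rarest classes, j+ c b and j c+ b+, are the double crossovers. Comparing them with the parentals, only the c allele has switched, so c is the middle locus and the order is j – c – b.
Crossovers in the c–b interval produce the single-crossover classes j+ c+ b+ and j c b (133 + 151 = 284) plus the double crossovers (14).
RF(c–b) = (284 + 14) / 2256 = 298/2256 = 0.1321 → 13.2 map units.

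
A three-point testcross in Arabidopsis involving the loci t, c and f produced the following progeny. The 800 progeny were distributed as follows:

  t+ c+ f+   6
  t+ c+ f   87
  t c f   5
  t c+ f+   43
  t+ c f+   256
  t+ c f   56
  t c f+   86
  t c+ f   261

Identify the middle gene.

The two most frequent reciprocal classes, t+ c f+ and t c+ f, are the parental types, so the F1 was t+ c f+ / t c+ f.
The two rarest classes, t+ c+ f+ and t c f, are the double crossovers. Comparing them with the parentals, only the c allele has switched, so c is the middle locus and the order is f – c – t.

c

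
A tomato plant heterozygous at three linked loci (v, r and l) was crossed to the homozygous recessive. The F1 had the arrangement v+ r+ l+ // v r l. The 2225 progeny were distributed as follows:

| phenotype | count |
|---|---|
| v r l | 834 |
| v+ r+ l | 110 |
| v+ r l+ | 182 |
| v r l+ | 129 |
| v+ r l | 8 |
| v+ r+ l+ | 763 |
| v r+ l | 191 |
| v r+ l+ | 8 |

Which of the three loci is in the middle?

v

The two rarest classes, v r+ l+ and v+ r l, are the double crossovers. Comparing them with the parentals, only the v allele has switched, so v is the middle locus and the order is l – v – r.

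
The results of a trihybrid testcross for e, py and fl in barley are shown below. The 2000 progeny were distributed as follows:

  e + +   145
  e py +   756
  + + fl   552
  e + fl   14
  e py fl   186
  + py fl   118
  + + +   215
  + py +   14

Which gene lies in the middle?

The two most frequent reciprocal classes, + + fl and e py +, are the parental types, so the F1 was + + fl / e py +.
The two rarest classes, e + fl and + py +, are the double crossovers. Comparing them with the parentals, only the e allele has switched, so e is the middle locus and the order is py – e – fl.

e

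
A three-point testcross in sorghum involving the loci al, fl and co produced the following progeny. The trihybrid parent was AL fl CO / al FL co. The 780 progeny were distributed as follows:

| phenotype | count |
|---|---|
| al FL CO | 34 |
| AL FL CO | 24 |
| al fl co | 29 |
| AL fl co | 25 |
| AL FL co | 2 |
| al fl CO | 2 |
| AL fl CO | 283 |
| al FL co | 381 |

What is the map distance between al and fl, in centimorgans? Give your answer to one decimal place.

The two rarest classes, al fl CO and AL FL co, are the double crossovers. Comparing them with the parentals, only the al allele has switched, so al is the middle locus and the order is fl – al – co.
Crossovers in the fl–al interval produce the single-crossover classes AL FL CO and al fl co (24 + 29 = 53) plus the double crossovers (4).
RF(fl–al) = (53 + 4) / 780 = 57/780 = 0.0731 → 7.3 centimorgans.

7.3 centimorgans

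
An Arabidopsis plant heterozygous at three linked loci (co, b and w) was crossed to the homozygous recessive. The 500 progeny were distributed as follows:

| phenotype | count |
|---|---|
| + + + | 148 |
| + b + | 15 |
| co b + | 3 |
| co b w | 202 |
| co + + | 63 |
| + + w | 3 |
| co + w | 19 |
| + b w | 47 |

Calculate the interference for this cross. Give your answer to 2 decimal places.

The two most frequent reciprocal classes, + + + and co b w, are the parental types, so the F1 was + + + / co b w.
The two rarest classes, + + w and co b +, are the double crossovers. Comparing them with the parentals, only the w allele has switched, so w is the middle locus and the order is b – w – co.
b–w: (34 + 6)/500 = 0.0800; w–co: (110 + 6)/500 = 0.2320.
Expected DCO frequency = 0.0800 × 0.2320 ≈ 0.01856; observed = 6/500 ≈ 0.01200.
Coefficient of coincidence = 0.01200/0.01856 ≈ 0.65; interference = 1 − 0.65 = 0.35.

0.35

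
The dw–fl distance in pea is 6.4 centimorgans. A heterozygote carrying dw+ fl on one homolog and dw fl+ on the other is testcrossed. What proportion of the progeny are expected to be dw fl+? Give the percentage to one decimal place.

A map distance of 6.4 centimorgans corresponds to a recombination frequency of 0.064.
The F1 is dw+ fl / dw fl+, so dw fl+ is a parental gamete class with expected frequency (1 − r)/2 = 0.936/2 = 0.4680.
That is 0.4680 = 46.8% of the progeny.

46.8%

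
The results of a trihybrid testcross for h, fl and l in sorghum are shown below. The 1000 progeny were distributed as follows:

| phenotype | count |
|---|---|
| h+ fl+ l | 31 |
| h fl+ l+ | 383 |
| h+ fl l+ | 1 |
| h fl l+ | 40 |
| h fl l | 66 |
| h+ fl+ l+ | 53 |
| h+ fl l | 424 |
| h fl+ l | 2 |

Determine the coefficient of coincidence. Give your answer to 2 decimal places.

0.33

The two most frequent reciprocal classes, h+ fl l and h fl+ l+, are the parental types, so the F1 was h+ fl l / h fl+ l+.
The two rarest classes, h+ fl l+ and h fl+ l, are the double crossovers. Comparing them with the parentals, only the l allele has switched, so l is the middle locus and the order is h – l – fl.
h–l: (119 + 3)/1000 = 0.1220; l–fl: (71 + 3)/1000 = 0.0740.
Expected DCO frequency = 0.1220 × 0.0740 ≈ 0.00903; observed = 3/1000 ≈ 0.00300.
Coefficient of coincidence = 0.00300/0.00903 ≈ 0.33.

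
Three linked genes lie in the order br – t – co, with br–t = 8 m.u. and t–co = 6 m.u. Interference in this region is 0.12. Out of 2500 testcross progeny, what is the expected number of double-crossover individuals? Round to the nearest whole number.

11

Map distances give recombination frequencies of 0.080 and 0.060 for the two intervals.
With interference 0.12 (so coincidence = 0.88), expected double-crossover frequency = 0.080 × 0.060 × 0.88 = 0.00422.
Expected number = 0.00422 × 2500 = 10.56 ≈ 11.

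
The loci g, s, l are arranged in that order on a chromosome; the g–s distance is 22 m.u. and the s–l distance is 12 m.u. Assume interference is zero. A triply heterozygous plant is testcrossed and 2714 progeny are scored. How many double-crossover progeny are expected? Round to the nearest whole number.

Map distances give recombination frequencies of 0.220 and 0.120 for the two intervals.
With no interference, expected double-crossover frequency = 0.220 × 0.120 = 0.02640.
Expected number = 0.02640 × 2714 = 71.65 ≈ 72.

72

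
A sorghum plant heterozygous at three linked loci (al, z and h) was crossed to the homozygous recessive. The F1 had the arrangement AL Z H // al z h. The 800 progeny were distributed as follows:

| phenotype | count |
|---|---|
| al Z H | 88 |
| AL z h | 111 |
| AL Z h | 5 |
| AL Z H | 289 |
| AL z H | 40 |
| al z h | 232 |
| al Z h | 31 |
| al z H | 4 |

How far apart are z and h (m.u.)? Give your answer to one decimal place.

10.0 m.u.

The two rarest classes, AL Z h and al z H, are the double crossovers. Comparing them with the parentals, only the h allele has switched, so h is the middle locus and the order is al – h – z.
Crossovers in the h–z interval produce the single-crossover classes AL z H and al Z h (40 + 31 = 71) plus the double crossovers (9).
RF(h–z) = (71 + 9) / 800 = 80/800 = 0.1000 → 10.0 m.u.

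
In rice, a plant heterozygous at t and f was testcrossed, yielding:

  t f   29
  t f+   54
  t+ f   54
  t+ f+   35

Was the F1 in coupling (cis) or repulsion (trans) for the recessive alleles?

trans

The two most frequent classes are t+ f (54) and t f+ (54); these are the parental (non-recombinant) types.
So the F1 carried t+ f on one chromosome and t f+ on the other — the recessive alleles are on opposite chromosomes (trans / repulsion).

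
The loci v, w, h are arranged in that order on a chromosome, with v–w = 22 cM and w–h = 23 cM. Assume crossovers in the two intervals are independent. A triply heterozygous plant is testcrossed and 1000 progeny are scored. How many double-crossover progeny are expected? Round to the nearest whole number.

Map distances give recombination frequencies of 0.220 and 0.230 for the two intervals.
With no interference, expected double-crossover frequency = 0.220 × 0.230 = 0.05060.
Expected number = 0.05060 × 1000 = 50.60 ≈ 51.

51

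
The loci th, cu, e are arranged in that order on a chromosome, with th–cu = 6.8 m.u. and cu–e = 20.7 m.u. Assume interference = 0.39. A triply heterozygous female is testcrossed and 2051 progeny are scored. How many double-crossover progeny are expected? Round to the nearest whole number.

Map distances give recombination frequencies of 0.068 and 0.207 for the two intervals.
With interference 0.39 (so coincidence = 0.61), expected double-crossover frequency = 0.068 × 0.207 × 0.61 = 0.00859.
Expected number = 0.00859 × 2051 = 17.61 ≈ 18.

18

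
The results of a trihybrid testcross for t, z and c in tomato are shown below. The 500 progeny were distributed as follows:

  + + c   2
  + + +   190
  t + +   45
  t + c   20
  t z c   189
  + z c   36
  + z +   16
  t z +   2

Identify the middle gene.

c

The two most frequent reciprocal classes, + + + and t z c, are the parental types, so the F1 was + + + / t z c.
The two rarest classes, + + c and t z +, are the double crossovers. Comparing them with the parentals, only the c allele has switched, so c is the middle locus and the order is t – c – z.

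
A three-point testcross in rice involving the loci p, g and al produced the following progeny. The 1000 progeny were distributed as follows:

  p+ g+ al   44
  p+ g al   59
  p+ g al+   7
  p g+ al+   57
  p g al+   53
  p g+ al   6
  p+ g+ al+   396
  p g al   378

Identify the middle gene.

g

The two most frequent reciprocal classes, p g al and p+ g+ al+, are the parental types, so the F1 was p g al / p+ g+ al+.
The two rarest classes, p g+ al and p+ g al+, are the double crossovers. Comparing them with the parentals, only the g allele has switched, so g is the middle locus and the order is al – g – p.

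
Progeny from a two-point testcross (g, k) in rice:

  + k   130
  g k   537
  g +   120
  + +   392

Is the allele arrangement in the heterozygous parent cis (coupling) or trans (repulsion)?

cis

The two most frequent classes are + + (392) and g k (537); these are the parental (non-recombinant) types.
So the F1 carried + + on one chromosome and g k on the other — the recessive alleles are on the same chromosome (cis / coupling).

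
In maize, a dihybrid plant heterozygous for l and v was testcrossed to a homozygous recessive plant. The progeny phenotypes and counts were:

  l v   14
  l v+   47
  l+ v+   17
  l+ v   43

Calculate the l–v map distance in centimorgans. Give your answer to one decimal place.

The two most frequent classes, l+ v (43) and l v+ (47), are the parental types, so the F1 was l+ v / l v+.
The recombinant classes are l+ v+ and l v: 17 + 14 = 31.
Recombination frequency = 31/121 = 0.2562 ≈ 25.6%, i.e. 25.6 centimorgans.

25.6 centimorgans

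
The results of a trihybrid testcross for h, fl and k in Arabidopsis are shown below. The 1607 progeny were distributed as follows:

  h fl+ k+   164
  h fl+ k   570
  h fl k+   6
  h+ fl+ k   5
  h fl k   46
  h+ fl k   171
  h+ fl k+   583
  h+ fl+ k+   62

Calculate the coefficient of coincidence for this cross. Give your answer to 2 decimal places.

The two most frequent reciprocal classes, h fl+ k and h+ fl k+, are the parental types, so the F1 was h fl+ k / h+ fl k+.
The two rarest classes, h+ fl+ k and h fl k+, are the double crossovers. Comparing them with the parentals, only the h allele has switched, so h is the middle locus and the order is fl – h – k.
fl–h: (108 + 11)/1607 = 0.0741; h–k: (335 + 11)/1607 = 0.2153.
Expected DCO frequency = 0.0741 × 0.2153 ≈ 0.01595; observed = 11/1607 ≈ 0.00685.
Coefficient of coincidence = 0.00685/0.01595 ≈ 0.43.

0.43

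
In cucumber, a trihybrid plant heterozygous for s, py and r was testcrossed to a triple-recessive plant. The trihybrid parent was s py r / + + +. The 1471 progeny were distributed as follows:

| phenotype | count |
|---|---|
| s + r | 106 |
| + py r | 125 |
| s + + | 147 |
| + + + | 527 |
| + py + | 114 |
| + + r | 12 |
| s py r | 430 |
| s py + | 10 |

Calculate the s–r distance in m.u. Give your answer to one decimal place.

The two rarest classes, s py + and + + r, are the double crossovers. Comparing them with the parentals, only the r allele has switched, so r is the middle locus and the order is s – r – py.
Crossovers in the s–r interval produce the single-crossover classes + py r and s + + (125 + 147 = 272) plus the double crossovers (22).
RF(s–r) = (272 + 22) / 1471 = 294/1471 = 0.1999 → 20.0 m.u.

20.0 m.u.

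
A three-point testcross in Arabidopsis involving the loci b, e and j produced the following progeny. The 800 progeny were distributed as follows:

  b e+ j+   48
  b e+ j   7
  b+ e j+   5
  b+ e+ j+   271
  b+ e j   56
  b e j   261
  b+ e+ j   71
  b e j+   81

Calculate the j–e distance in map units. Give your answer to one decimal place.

The two most frequent reciprocal classes, b e j and b+ e+ j+, are the parental types, so the F1 was b e j / b+ e+ j+.
The two rarest classes, b e+ j and b+ e j+, are the double crossovers. Comparing them with the parentals, only the e allele has switched, so e is the middle locus and the order is j – e – b.
Crossovers in the j–e interval produce the single-crossover classes b e j+ and b+ e+ j (81 + 71 = 152) plus the double crossovers (12).
RF(j–e) = (152 + 12) / 800 = 164/800 = 0.2050 → 20.5 map units.

20.5 map units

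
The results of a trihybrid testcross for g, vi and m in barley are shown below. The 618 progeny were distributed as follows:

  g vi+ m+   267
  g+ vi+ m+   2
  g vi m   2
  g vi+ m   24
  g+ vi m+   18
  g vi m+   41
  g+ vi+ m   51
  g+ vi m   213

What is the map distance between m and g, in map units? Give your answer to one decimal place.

7.4 map units

The two most frequent reciprocal classes, g+ vi m and g vi+ m+, are the parental types, so the F1 was g+ vi m / g vi+ m+.
The two rarest classes, g vi m and g+ vi+ m+, are the double crossovers. Comparing them with the parentals, only the g allele has switched, so g is the middle locus and the order is vi – g – m.
Crossovers in the g–m interval produce the single-crossover classes g+ vi m+ and g vi+ m (18 + 24 = 42) plus the double crossovers (4).
RF(g–m) = (42 + 4) / 618 = 46/618 = 0.0744 → 7.4 map units.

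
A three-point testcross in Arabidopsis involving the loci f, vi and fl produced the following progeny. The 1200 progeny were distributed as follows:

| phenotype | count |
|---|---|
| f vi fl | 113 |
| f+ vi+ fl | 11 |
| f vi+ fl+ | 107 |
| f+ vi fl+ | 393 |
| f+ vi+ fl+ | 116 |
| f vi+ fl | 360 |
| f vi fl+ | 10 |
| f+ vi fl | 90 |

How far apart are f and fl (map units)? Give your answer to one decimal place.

The two most frequent reciprocal classes, f+ vi fl+ and f vi+ fl, are the parental types, so the F1 was f+ vi fl+ / f vi+ fl.
The two rarest classes, f vi fl+ and f+ vi+ fl, are the double crossovers. Comparing them with the parentals, only the f allele has switched, so f is the middle locus and the order is fl – f – vi.
Crossovers in the fl–f interval produce the single-crossover classes f+ vi fl and f vi+ fl+ (90 + 107 = 197) plus the double crossovers (21).
RF(fl–f) = (197 + 21) / 1200 = 218/1200 = 0.1817 → 18.2 map units.

18.2 map units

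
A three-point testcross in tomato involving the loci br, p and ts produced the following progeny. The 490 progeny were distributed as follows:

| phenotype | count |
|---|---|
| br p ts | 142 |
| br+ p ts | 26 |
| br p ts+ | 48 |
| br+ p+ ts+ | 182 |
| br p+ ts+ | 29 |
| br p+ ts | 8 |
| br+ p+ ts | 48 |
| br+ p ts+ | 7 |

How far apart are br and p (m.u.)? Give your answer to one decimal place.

14.3 m.u.

The two most frequent reciprocal classes, br p ts and br+ p+ ts+, are the parental types, so the F1 was br p ts / br+ p+ ts+.
The two rarest classes, br p+ ts and br+ p ts+, are the double crossovers. Comparing them with the parentals, only the p allele has switched, so p is the middle locus and the order is ts – p – br.
Crossovers in the p–br interval produce the single-crossover classes br+ p ts and br p+ ts+ (26 + 29 = 55) plus the double crossovers (15).
RF(p–br) = (55 + 15) / 490 = 70/490 = 0.1429 → 14.3 m.u.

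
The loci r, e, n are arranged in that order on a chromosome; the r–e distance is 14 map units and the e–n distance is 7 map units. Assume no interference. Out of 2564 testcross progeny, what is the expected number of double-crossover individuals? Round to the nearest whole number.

25

Map distances give recombination frequencies of 0.140 and 0.070 for the two intervals.
With no interference, expected double-crossover frequency = 0.140 × 0.070 = 0.00980.
Expected number = 0.00980 × 2564 = 25.13 ≈ 25.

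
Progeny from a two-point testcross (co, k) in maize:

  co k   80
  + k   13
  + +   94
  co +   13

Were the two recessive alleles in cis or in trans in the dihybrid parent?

cis

The two most frequent classes are + + (94) and co k (80); these are the parental (non-recombinant) types.
So the F1 carried + + on one chromosome and co k on the other — the recessive alleles are on the same chromosome (cis / coupling).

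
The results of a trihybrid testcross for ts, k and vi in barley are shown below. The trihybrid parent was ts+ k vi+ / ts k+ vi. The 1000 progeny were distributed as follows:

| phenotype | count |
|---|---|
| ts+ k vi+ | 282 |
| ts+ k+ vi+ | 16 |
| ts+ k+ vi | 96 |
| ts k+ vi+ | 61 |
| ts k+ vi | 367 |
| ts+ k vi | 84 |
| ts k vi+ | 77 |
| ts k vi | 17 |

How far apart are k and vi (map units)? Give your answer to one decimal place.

17.8 map units

The two rarest classes, ts+ k+ vi+ and ts k vi, are the double crossovers. Comparing them with the parentals, only the k allele has switched, so k is the middle locus and the order is vi – k – ts.
Crossovers in the vi–k interval produce the single-crossover classes ts+ k vi and ts k+ vi+ (84 + 61 = 145) plus the double crossovers (33).
RF(vi–k) = (145 + 33) / 1000 = 178/1000 = 0.1780 → 17.8 map units.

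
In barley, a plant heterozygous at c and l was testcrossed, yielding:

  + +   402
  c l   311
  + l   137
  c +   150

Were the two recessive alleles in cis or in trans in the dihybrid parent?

cis

The two most frequent classes are + + (402) and c l (311); these are the parental (non-recombinant) types.
So the F1 carried + + on one chromosome and c l on the other — the recessive alleles are on the same chromosome (cis / coupling).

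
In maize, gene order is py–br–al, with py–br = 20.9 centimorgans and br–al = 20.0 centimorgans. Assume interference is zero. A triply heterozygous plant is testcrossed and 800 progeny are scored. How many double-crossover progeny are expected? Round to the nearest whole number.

Map distances give recombination frequencies of 0.209 and 0.200 for the two intervals.
With no interference, expected double-crossover frequency = 0.209 × 0.200 = 0.04180.
Expected number = 0.04180 × 800 = 33.44 ≈ 33.

33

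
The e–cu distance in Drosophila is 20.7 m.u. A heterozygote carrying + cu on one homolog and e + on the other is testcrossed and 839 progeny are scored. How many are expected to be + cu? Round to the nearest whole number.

A map distance of 20.7 m.u. corresponds to a recombination frequency of 0.207.
The F1 is + cu / e +, so + cu is a parental gamete class with expected frequency (1 − r)/2 = 0.793/2 = 0.3965.
Expected number = 0.3965 × 839 = 332.66 ≈ 333.

333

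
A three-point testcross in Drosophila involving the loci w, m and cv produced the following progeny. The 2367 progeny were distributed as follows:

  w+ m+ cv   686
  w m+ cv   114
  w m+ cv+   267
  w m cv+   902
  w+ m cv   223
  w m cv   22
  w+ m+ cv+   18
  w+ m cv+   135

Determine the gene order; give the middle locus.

cv

The two most frequent reciprocal classes, w m cv+ and w+ m+ cv, are the parental types, so the F1 was w m cv+ / w+ m+ cv.
The two rarest classes, w m cv and w+ m+ cv+, are the double crossovers. Comparing them with the parentals, only the cv allele has switched, so cv is the middle locus and the order is m – cv – w.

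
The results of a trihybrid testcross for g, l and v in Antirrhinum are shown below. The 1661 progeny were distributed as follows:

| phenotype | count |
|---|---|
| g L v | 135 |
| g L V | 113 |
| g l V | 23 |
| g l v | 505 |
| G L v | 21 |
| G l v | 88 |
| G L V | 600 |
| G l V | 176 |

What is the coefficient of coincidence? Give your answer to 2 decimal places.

0.84

The two most frequent reciprocal classes, g l v and G L V, are the parental types, so the F1 was g l v / G L V.
The two rarest classes, g l V and G L v, are the double crossovers. Comparing them with the parentals, only the v allele has switched, so v is the middle locus and the order is g – v – l.
g–v: (201 + 44)/1661 = 0.1475; v–l: (311 + 44)/1661 = 0.2137.
Expected DCO frequency = 0.1475 × 0.2137 ≈ 0.03152; observed = 44/1661 ≈ 0.02649.
Coefficient of coincidence = 0.02649/0.03152 ≈ 0.84.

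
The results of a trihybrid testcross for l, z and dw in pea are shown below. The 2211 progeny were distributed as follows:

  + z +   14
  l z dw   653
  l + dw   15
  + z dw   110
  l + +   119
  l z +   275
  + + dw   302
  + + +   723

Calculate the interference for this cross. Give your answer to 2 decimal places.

0.59

The two most frequent reciprocal classes, l z dw and + + +, are the parental types, so the F1 was l z dw / + + +.
The two rarest classes, l + dw and + z +, are the double crossovers. Comparing them with the parentals, only the z allele has switched, so z is the middle locus and the order is l – z – dw.
l–z: (229 + 29)/2211 = 0.1167; z–dw: (577 + 29)/2211 = 0.2741.
Expected DCO frequency = 0.1167 × 0.2741 ≈ 0.03199; observed = 29/2211 ≈ 0.01312.
Coefficient of coincidence = 0.01312/0.03199 ≈ 0.41; interference = 1 − 0.41 = 0.59.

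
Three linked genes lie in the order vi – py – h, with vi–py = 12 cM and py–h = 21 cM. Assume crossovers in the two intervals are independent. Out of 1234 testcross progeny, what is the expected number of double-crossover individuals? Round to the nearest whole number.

Map distances give recombination frequencies of 0.120 and 0.210 for the two intervals.
With no interference, expected double-crossover frequency = 0.120 × 0.210 = 0.02520.
Expected number = 0.02520 × 1234 = 31.10 ≈ 31.

31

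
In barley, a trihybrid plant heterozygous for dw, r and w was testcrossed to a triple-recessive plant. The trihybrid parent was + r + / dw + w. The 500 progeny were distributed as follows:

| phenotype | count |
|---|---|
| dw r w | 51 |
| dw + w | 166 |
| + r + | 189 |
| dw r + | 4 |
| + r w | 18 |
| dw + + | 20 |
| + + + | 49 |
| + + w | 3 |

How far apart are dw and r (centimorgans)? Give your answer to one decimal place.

21.4 centimorgans

The two rarest classes, dw r + and + + w, are the double crossovers. Comparing them with the parentals, only the dw allele has switched, so dw is the middle locus and the order is w – dw – r.
Crossovers in the dw–r interval produce the single-crossover classes + + + and dw r w (49 + 51 = 100) plus the double crossovers (7).
RF(dw–r) = (100 + 7) / 500 = 107/500 = 0.2140 → 21.4 centimorgans.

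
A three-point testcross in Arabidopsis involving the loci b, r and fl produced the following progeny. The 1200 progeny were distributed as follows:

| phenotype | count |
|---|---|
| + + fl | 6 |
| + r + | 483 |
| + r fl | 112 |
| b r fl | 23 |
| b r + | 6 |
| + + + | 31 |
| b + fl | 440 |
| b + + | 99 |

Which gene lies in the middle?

The two most frequent reciprocal classes, + r + and b + fl, are the parental types, so the F1 was + r + / b + fl.
The two rarest classes, b r + and + + fl, are the double crossovers. Comparing them with the parentals, only the b allele has switched, so b is the middle locus and the order is r – b – fl.

b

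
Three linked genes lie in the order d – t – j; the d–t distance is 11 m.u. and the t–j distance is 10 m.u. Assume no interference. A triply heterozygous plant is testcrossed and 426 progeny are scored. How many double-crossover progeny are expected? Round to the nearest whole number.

Map distances give recombination frequencies of 0.110 and 0.100 for the two intervals.
With no interference, expected double-crossover frequency = 0.110 × 0.100 = 0.01100.
Expected number = 0.01100 × 426 = 4.69 ≈ 5.

5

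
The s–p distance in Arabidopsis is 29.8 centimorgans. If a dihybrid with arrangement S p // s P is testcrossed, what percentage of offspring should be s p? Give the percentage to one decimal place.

A map distance of 29.8 centimorgans corresponds to a recombination frequency of 0.298.
The F1 is S p / s P, so s p is a recombinant gamete class with expected frequency r/2 = 0.298/2 = 0.1490.
That is 0.1490 = 14.9% of the progeny.

14.9%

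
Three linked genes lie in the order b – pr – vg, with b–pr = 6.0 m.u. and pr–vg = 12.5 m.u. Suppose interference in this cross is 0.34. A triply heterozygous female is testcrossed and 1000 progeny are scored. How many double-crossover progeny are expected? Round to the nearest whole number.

Map distances give recombination frequencies of 0.060 and 0.125 for the two intervals.
With interference 0.34 (so coincidence = 0.66), expected double-crossover frequency = 0.060 × 0.125 × 0.66 = 0.00495.
Expected number = 0.00495 × 1000 = 4.95 ≈ 5.

5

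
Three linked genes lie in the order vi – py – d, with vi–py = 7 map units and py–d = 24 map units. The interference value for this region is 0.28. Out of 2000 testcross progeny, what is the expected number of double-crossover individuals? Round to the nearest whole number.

24

Map distances give recombination frequencies of 0.070 and 0.240 for the two intervals.
With interference 0.28 (so coincidence = 0.72), expected double-crossover frequency = 0.070 × 0.240 × 0.72 = 0.01210.
Expected number = 0.01210 × 2000 = 24.19 ≈ 24.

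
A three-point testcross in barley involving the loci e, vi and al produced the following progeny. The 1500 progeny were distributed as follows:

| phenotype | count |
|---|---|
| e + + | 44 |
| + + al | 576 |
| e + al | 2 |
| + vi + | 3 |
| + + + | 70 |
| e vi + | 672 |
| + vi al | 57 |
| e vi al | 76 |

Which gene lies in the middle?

The two most frequent reciprocal classes, e vi + and + + al, are the parental types, so the F1 was e vi + / + + al.
The two rarest classes, + vi + and e + al, are the double crossovers. Comparing them with the parentals, only the e allele has switched, so e is the middle locus and the order is vi – e – al.

e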